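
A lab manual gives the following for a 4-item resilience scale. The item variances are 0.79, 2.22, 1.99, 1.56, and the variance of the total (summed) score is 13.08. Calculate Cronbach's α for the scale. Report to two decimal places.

Σσᵢ² = 0.79 + 2.22 + 1.99 + 1.56 = 6.56
α = (k/(k−1))·(1 − Σσᵢ²/σ²_T) = (4/3)·(1 − 6.56/13.08) = 0.66

Cronbach's α = 0.66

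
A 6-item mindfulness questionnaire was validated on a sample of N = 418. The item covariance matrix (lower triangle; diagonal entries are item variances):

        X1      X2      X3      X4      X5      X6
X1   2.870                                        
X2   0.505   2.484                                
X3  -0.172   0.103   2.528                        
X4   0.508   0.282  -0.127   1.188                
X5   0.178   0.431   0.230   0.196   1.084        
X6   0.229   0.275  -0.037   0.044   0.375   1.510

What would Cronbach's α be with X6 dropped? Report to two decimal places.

Cronbach's α = 0.37

Remaining items: X1, X2, X3, X4, X5 (k = 5).
Σσ²ᵢ = 2.870 + 2.484 + 2.528 + 1.188 + 1.084 = 10.154
σ²_total = 10.154 + 2 × 2.134 = 14.422
α (item deleted) = (5/4)·(1 − 10.154/14.422) = 0.37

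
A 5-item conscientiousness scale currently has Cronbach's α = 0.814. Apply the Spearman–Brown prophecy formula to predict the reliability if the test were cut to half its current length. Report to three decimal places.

predicted reliability = 0.686

Length factor m = 1/2
α' = m·α / (1 − (1−m)·α)
   = 1/2 × 0.814 / (1 − (1 − 1/2) × 0.814)
   = 0.4070 / 0.5930 = 0.686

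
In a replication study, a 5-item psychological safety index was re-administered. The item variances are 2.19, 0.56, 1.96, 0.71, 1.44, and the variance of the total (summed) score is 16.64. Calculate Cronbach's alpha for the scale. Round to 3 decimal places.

Cronbach's alpha = 0.735

sum of item variances = 2.19 + 0.56 + 1.96 + 0.71 + 1.44 = 6.86
α = (k/(k−1))·(1 − sum of item variances/σ²_total) = (5/4)·(1 − 6.86/16.64) = 0.735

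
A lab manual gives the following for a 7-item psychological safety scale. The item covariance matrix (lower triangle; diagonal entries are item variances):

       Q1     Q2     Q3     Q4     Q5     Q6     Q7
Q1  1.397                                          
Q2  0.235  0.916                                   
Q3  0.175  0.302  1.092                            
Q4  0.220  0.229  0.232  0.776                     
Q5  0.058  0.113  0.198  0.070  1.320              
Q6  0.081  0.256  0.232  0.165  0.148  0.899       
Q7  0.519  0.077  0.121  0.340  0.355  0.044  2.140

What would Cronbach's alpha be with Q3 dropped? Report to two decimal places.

Remaining items: Q1, Q2, Q4, Q5, Q6, Q7 (k = 6).
Σσᵢ² = 1.397 + 0.916 + 0.776 + 1.320 + 0.899 + 2.140 = 7.448
Var(T) = 7.448 + 2 × 2.910 = 13.268
α (item deleted) = (6/5)·(1 − 7.448/13.268) = 0.53

α = 0.53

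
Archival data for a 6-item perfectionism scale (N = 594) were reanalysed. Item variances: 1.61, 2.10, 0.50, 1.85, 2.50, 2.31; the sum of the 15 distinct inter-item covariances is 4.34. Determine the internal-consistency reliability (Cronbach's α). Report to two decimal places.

α = 0.53

Σσᵢ² = 1.61 + 2.10 + 0.50 + 1.85 + 2.50 + 2.31 = 10.87
Sum of distinct covariances = 4.34
Var(T) = Σσᵢ² + 2·Σcov = 10.87 + 2 × 4.34 = 19.55
α = (6/5)·(1 − 10.87/19.55) = 0.53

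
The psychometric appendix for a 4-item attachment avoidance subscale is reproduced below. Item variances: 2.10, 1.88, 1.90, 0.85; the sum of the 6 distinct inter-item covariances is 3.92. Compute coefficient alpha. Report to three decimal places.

coefficient alpha = 0.717

sum of item variances = 2.10 + 1.88 + 1.90 + 0.85 = 6.73
Sum of distinct covariances = 3.92
Var(T) = sum of item variances + 2·Σcov = 6.73 + 2 × 3.92 = 14.57
α = (4/3)·(1 − 6.73/14.57) = 0.717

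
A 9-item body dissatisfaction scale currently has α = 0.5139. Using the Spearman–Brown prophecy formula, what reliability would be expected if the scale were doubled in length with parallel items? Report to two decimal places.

Length factor m = 2
α' = m·α / (1 + (m−1)·α)
   = 2 × 0.5139 / (1 + (2 − 1) × 0.5139)
   = 1.0278 / 1.5139 = 0.68

predicted reliability = 0.68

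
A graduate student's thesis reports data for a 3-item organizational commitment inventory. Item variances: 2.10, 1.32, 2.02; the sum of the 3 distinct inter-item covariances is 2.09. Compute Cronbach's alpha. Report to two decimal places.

sum of item variances = 2.10 + 1.32 + 2.02 = 5.44
Sum of distinct covariances = 2.09
Var(T) = sum of item variances + 2·Σcov = 5.44 + 2 × 2.09 = 9.62
α = (3/2)·(1 − 5.44/9.62) = 0.65

α = 0.65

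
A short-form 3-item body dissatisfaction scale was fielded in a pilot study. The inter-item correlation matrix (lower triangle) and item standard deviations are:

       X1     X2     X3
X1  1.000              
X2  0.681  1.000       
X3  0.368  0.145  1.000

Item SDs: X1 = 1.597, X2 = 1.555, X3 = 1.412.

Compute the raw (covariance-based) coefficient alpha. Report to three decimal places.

α = 0.674

Σσ²ᵢ = 1.597² + 1.555² + 1.412² = 6.9622
Covariances σ_ij = r_ij · s_i · s_j:
  σ(X1,X2) = 0.681 × 1.597 × 1.555 = 1.6912
  σ(X1,X3) = 0.368 × 1.597 × 1.412 = 0.8298
  σ(X2,X3) = 0.145 × 1.555 × 1.412 = 0.3184
σ²_T = Σσ²ᵢ + 2·Σσ_ij = 6.9622 + 2 × 2.8394 = 12.6410
α = (3/2)·(1 − 6.9622/12.6410) = 0.674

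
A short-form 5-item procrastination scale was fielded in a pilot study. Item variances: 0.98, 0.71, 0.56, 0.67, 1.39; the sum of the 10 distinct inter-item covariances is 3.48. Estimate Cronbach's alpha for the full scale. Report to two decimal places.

Σσ²ᵢ = 0.98 + 0.71 + 0.56 + 0.67 + 1.39 = 4.31
Sum of distinct covariances = 3.48
σ²_T = Σσ²ᵢ + 2·Σcov = 4.31 + 2 × 3.48 = 11.27
α = (5/4)·(1 − 4.31/11.27) = 0.77

α = 0.77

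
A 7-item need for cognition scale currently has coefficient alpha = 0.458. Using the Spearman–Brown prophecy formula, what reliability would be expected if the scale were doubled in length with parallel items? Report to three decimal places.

Length factor m = 2
α' = m·α / (1 + (m−1)·α)
   = 2 × 0.458 / (1 + (2 − 1) × 0.458)
   = 0.9160 / 1.4580 = 0.628

predicted reliability = 0.628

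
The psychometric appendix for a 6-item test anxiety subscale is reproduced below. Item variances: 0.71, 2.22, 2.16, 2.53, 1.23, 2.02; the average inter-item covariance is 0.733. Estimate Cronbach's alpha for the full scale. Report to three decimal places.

ΣVar(i) = 0.71 + 2.22 + 2.16 + 2.53 + 1.23 + 2.02 = 10.87
Sum of the 15 distinct covariances = 15 × 0.733 = 10.995
Var(T) = ΣVar(i) + 2·Σcov = 10.87 + 2 × 10.995 = 32.860
α = (6/5)·(1 − 10.87/32.860) = 0.803

Cronbach's alpha = 0.803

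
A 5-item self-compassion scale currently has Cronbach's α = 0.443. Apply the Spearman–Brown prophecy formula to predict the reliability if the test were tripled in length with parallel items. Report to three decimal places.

predicted reliability = 0.705

Length factor m = 3
α' = m·α / (1 + (m−1)·α)
   = 3 × 0.443 / (1 + (3 − 1) × 0.443)
   = 1.3290 / 1.8860 = 0.705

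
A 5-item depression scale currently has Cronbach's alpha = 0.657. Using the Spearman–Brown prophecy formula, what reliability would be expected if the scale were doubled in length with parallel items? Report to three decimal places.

Length factor m = 2
α' = m·α / (1 + (m−1)·α)
   = 2 × 0.657 / (1 + (2 − 1) × 0.657)
   = 1.3140 / 1.6570 = 0.793

predicted reliability = 0.793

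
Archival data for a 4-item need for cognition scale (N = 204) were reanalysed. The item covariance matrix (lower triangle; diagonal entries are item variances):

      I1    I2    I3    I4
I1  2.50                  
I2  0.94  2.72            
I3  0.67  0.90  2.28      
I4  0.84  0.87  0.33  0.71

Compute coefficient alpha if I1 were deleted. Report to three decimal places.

Remaining items: I2, I3, I4 (k = 3).
ΣVar(i) = 2.72 + 2.28 + 0.71 = 5.71
σ²_total = 5.71 + 2 × 2.10 = 9.91
α (item deleted) = (3/2)·(1 − 5.71/9.91) = 0.636

α = 0.636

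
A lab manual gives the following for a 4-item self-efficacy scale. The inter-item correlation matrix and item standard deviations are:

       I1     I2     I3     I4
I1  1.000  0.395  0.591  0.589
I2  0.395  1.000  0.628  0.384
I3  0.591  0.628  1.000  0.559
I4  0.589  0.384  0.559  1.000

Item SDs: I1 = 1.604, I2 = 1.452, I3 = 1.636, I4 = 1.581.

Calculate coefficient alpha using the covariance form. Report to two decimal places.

α = 0.82

Σσ²ᵢ = 1.604² + 1.452² + 1.636² + 1.581² = 9.8572
Covariances σ_ij = r_ij · s_i · s_j:
  σ(I1,I2) = 0.395 × 1.604 × 1.452 = 0.9200
  σ(I1,I3) = 0.591 × 1.604 × 1.636 = 1.5509
  σ(I1,I4) = 0.589 × 1.604 × 1.581 = 1.4937
  σ(I2,I3) = 0.628 × 1.452 × 1.636 = 1.4918
  σ(I2,I4) = 0.384 × 1.452 × 1.581 = 0.8815
  σ(I3,I4) = 0.559 × 1.636 × 1.581 = 1.4459
σ²_T = Σσ²ᵢ + 2·Σσ_ij = 9.8572 + 2 × 7.7838 = 25.4248
α = (4/3)·(1 − 9.8572/25.4248) = 0.82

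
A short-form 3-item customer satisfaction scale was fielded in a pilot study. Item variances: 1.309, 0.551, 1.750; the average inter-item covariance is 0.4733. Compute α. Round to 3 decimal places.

ΣVar(i) = 1.309 + 0.551 + 1.750 = 3.610
Sum of the 3 distinct covariances = 3 × 0.4733 = 1.4199
total variance = ΣVar(i) + 2·Σcov = 3.610 + 2 × 1.4199 = 6.4498
α = (3/2)·(1 − 3.610/6.4498) = 0.660

α = 0.660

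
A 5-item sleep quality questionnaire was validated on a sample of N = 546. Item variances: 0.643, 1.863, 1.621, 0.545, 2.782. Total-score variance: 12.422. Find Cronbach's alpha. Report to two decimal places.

Cronbach's alpha = 0.50

ΣVar(i) = 0.643 + 1.863 + 1.621 + 0.545 + 2.782 = 7.454
α = (k/(k−1))·(1 − ΣVar(i)/σ²_total) = (5/4)·(1 − 7.454/12.422) = 0.50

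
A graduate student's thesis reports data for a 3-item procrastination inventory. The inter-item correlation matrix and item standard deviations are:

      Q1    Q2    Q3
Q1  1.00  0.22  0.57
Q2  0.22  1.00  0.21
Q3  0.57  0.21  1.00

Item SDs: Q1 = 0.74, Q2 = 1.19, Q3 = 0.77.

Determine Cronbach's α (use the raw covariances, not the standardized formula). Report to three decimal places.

Σσ²ᵢ = 0.74² + 1.19² + 0.77² = 2.5566
Covariances σ_ij = r_ij · s_i · s_j:
  σ(Q1,Q2) = 0.22 × 0.74 × 1.19 = 0.1937
  σ(Q1,Q3) = 0.57 × 0.74 × 0.77 = 0.3248
  σ(Q2,Q3) = 0.21 × 1.19 × 0.77 = 0.1924
σ²_T = Σσ²ᵢ + 2·Σσ_ij = 2.5566 + 2 × 0.7109 = 3.9784
α = (3/2)·(1 − 2.5566/3.9784) = 0.536

Cronbach's α = 0.536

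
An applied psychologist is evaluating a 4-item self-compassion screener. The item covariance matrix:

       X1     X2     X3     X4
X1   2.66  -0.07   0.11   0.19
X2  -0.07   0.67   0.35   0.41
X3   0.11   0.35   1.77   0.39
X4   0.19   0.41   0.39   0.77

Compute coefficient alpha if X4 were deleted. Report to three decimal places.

Remaining items: X1, X2, X3 (k = 3).
sum of item variances = 2.66 + 0.67 + 1.77 = 5.10
total variance = 5.10 + 2 × 0.39 = 5.88
α (item deleted) = (3/2)·(1 − 5.10/5.88) = 0.199

α = 0.199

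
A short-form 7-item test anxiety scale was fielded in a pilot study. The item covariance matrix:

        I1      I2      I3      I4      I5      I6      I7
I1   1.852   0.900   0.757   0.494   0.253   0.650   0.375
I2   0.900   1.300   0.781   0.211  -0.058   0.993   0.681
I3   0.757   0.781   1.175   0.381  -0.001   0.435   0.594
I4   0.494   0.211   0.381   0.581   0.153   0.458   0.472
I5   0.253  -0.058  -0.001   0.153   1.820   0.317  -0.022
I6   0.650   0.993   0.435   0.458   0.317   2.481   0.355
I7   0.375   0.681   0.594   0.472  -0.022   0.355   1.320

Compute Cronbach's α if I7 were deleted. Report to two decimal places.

Cronbach's α = 0.71

Remaining items: I1, I2, I3, I4, I5, I6 (k = 6).
Σσᵢ² = 1.852 + 1.300 + 1.175 + 0.581 + 1.820 + 2.481 = 9.209
σ²_T = 9.209 + 2 × 6.724 = 22.657
α (item deleted) = (6/5)·(1 − 9.209/22.657) = 0.71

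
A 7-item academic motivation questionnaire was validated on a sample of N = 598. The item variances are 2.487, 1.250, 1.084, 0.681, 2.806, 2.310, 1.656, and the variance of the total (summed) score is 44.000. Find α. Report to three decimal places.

α = 0.841

Σσᵢ² = 2.487 + 1.250 + 1.084 + 0.681 + 2.806 + 2.310 + 1.656 = 12.274
α = (k/(k−1))·(1 − Σσᵢ²/σ²_T) = (7/6)·(1 − 12.274/44.000) = 0.841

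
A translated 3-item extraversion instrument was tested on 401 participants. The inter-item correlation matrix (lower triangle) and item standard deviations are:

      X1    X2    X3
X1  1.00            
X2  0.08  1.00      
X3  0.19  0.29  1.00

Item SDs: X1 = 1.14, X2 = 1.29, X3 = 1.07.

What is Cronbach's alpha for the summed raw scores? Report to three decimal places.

Σσ²ᵢ = 1.14² + 1.29² + 1.07² = 4.1086
Covariances σ_ij = r_ij · s_i · s_j:
  σ(X1,X2) = 0.08 × 1.14 × 1.29 = 0.1176
  σ(X1,X3) = 0.19 × 1.14 × 1.07 = 0.2318
  σ(X2,X3) = 0.29 × 1.29 × 1.07 = 0.4003
σ²_T = Σσ²ᵢ + 2·Σσ_ij = 4.1086 + 2 × 0.7497 = 5.6080
α = (3/2)·(1 − 4.1086/5.6080) = 0.401

Cronbach's alpha = 0.401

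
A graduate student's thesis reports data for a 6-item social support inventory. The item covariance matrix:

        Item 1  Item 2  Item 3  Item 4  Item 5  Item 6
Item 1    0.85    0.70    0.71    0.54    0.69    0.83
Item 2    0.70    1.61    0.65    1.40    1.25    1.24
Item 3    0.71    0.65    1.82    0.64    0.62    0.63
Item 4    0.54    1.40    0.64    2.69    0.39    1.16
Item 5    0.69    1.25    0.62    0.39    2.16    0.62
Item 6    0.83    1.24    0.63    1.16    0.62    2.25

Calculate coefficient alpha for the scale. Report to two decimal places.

ΣVar(i) = 0.85 + 1.61 + 1.82 + 2.69 + 2.16 + 2.25 = 11.38
Sum of off-diagonal covariances = 12.07
σ²_total = 11.38 + 2 × 12.07 = 35.52
α = (k/(k−1))·(1 − ΣVar(i)/σ²_total) = (6/5)·(1 − 11.38/35.52) = 0.82

α = 0.82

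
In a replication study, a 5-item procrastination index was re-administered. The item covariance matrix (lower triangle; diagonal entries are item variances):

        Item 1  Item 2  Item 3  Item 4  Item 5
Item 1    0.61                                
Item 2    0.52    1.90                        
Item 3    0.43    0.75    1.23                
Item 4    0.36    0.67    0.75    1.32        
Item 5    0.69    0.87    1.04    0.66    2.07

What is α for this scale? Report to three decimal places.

Σσᵢ² = 0.61 + 1.90 + 1.23 + 1.32 + 2.07 = 7.13
Sum of off-diagonal covariances = 6.74
σ²_total = 7.13 + 2 × 6.74 = 20.61
α = (k/(k−1))·(1 − Σσᵢ²/σ²_total) = (5/4)·(1 − 7.13/20.61) = 0.818

α = 0.818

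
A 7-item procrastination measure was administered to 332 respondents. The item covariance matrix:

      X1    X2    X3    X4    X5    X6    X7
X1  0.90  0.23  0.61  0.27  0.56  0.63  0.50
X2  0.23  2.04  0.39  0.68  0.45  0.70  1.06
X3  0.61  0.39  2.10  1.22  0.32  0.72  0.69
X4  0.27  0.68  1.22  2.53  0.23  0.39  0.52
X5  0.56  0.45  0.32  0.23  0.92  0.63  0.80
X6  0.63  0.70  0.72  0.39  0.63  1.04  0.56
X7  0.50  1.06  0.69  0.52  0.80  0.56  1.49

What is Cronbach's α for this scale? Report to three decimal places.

ΣVar(i) = 0.90 + 2.04 + 2.10 + 2.53 + 0.92 + 1.04 + 1.49 = 11.02
Sum of the distinct covariances = 12.16
σ²_T = 11.02 + 2 × 12.16 = 35.34
α = (k/(k−1))·(1 − ΣVar(i)/σ²_T) = (7/6)·(1 − 11.02/35.34) = 0.803

α = 0.803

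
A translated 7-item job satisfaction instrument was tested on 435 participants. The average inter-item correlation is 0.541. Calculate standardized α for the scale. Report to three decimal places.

Standardized α = k·r̄ / (1 + (k−1)·r̄) = 7 × 0.541 / (1 + 6 × 0.541)
  = 3.7870 / 4.2460 = 0.892

α = 0.892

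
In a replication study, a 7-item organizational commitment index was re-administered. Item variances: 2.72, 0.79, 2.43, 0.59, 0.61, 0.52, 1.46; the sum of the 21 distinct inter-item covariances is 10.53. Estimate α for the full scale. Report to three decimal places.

ΣVar(i) = 2.72 + 0.79 + 2.43 + 0.59 + 0.61 + 0.52 + 1.46 = 9.12
Sum of distinct covariances = 10.53
total variance = ΣVar(i) + 2·Σcov = 9.12 + 2 × 10.53 = 30.18
α = (7/6)·(1 − 9.12/30.18) = 0.814

α = 0.814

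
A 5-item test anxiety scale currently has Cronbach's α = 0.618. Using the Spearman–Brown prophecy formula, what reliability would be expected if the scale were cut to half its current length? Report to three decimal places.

predicted reliability = 0.447

Length factor m = 1/2
α' = m·α / (1 − (1−m)·α)
   = 1/2 × 0.618 / (1 − (1 − 1/2) × 0.618)
   = 0.3090 / 0.6910 = 0.447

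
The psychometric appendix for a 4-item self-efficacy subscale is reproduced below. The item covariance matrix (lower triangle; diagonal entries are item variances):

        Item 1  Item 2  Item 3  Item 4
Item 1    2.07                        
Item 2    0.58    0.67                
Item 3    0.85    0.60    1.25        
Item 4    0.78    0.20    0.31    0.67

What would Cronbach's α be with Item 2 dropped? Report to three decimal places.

Remaining items: Item 1, Item 3, Item 4 (k = 3).
Σσ²ᵢ = 2.07 + 1.25 + 0.67 = 3.99
σ²_total = 3.99 + 2 × 1.94 = 7.87
α (item deleted) = (3/2)·(1 − 3.99/7.87) = 0.740

α = 0.740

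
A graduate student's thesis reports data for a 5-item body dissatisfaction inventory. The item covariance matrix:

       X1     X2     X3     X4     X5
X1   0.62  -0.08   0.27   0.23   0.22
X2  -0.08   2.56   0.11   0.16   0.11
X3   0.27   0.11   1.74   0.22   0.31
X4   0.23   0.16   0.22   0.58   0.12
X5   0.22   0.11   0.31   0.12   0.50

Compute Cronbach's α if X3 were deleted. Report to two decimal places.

Remaining items: X1, X2, X4, X5 (k = 4).
Σσᵢ² = 0.62 + 2.56 + 0.58 + 0.50 = 4.26
total variance = 4.26 + 2 × 0.76 = 5.78
α (item deleted) = (4/3)·(1 − 4.26/5.78) = 0.35

Cronbach's α = 0.35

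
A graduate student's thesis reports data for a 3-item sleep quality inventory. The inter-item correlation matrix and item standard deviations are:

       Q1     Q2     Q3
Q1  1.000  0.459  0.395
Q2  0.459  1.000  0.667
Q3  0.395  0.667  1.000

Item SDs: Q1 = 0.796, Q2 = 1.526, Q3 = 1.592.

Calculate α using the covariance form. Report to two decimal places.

Σσ²ᵢ = 0.796² + 1.526² + 1.592² = 5.4968
Covariances σ_ij = r_ij · s_i · s_j:
  σ(Q1,Q2) = 0.459 × 0.796 × 1.526 = 0.5575
  σ(Q1,Q3) = 0.395 × 0.796 × 1.592 = 0.5006
  σ(Q2,Q3) = 0.667 × 1.526 × 1.592 = 1.6204
σ²_T = Σσ²ᵢ + 2·Σσ_ij = 5.4968 + 2 × 2.6785 = 10.8538
α = (3/2)·(1 − 5.4968/10.8538) = 0.74

α = 0.74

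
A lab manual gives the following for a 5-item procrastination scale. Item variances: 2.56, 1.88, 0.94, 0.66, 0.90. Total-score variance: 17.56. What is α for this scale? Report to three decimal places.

sum of item variances = 2.56 + 1.88 + 0.94 + 0.66 + 0.90 = 6.94
α = (k/(k−1))·(1 − sum of item variances/Var(T)) = (5/4)·(1 − 6.94/17.56) = 0.756

α = 0.756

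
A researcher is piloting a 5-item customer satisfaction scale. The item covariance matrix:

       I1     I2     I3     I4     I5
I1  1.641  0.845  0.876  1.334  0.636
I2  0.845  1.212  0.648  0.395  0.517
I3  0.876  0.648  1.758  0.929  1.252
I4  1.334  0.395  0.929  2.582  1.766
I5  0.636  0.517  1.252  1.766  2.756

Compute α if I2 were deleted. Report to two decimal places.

α = 0.81

Remaining items: I1, I3, I4, I5 (k = 4).
Σσᵢ² = 1.641 + 1.758 + 2.582 + 2.756 = 8.737
σ²_T = 8.737 + 2 × 6.793 = 22.323
α (item deleted) = (4/3)·(1 − 8.737/22.323) = 0.81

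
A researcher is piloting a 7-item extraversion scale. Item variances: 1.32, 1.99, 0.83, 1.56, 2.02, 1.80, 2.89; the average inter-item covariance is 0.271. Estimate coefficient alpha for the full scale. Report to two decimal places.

α = 0.56

Σσᵢ² = 1.32 + 1.99 + 0.83 + 1.56 + 2.02 + 1.80 + 2.89 = 12.41
Sum of the 21 distinct covariances = 21 × 0.271 = 5.691
σ²_T = Σσᵢ² + 2·Σcov = 12.41 + 2 × 5.691 = 23.792
α = (7/6)·(1 − 12.41/23.792) = 0.56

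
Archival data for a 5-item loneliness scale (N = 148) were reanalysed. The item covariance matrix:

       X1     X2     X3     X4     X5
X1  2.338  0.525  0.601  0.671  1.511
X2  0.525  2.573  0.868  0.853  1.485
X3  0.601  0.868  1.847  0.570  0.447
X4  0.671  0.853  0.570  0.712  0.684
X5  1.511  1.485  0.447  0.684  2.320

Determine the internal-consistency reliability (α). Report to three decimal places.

α = 0.783

Σσᵢ² = 2.338 + 2.573 + 1.847 + 0.712 + 2.320 = 9.790
Σ_{i<j} σ_ij = 8.215
σ²_total = 9.790 + 2 × 8.215 = 26.220
α = (k/(k−1))·(1 − Σσᵢ²/σ²_total) = (5/4)·(1 − 9.790/26.220) = 0.783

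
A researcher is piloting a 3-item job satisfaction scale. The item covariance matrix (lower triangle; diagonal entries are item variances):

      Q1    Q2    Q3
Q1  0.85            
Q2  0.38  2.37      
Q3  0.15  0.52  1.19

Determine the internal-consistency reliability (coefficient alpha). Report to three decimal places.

coefficient alpha = 0.484

Σσ²ᵢ = 0.85 + 2.37 + 1.19 = 4.41
Σ_{i<j} σ_ij = 1.05
total variance = 4.41 + 2 × 1.05 = 6.51
α = (k/(k−1))·(1 − Σσ²ᵢ/total variance) = (3/2)·(1 − 4.41/6.51) = 0.484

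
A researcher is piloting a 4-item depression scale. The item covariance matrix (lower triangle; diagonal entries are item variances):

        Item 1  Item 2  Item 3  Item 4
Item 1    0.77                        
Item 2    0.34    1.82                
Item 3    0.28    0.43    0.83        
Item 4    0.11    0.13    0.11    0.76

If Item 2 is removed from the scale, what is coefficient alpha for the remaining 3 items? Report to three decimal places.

α = 0.446

Remaining items: Item 1, Item 3, Item 4 (k = 3).
Σσ²ᵢ = 0.77 + 0.83 + 0.76 = 2.36
Var(T) = 2.36 + 2 × 0.50 = 3.36
α (item deleted) = (3/2)·(1 − 2.36/3.36) = 0.446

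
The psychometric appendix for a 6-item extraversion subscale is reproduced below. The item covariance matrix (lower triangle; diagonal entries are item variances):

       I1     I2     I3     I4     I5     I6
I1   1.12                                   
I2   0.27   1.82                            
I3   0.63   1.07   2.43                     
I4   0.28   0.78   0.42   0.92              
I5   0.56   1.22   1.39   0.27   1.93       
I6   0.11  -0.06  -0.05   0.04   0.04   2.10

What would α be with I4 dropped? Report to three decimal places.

α = 0.655

Remaining items: I1, I2, I3, I5, I6 (k = 5).
Σσ²ᵢ = 1.12 + 1.82 + 2.43 + 1.93 + 2.10 = 9.40
σ²_total = 9.40 + 2 × 5.18 = 19.76
α (item deleted) = (5/4)·(1 − 9.40/19.76) = 0.655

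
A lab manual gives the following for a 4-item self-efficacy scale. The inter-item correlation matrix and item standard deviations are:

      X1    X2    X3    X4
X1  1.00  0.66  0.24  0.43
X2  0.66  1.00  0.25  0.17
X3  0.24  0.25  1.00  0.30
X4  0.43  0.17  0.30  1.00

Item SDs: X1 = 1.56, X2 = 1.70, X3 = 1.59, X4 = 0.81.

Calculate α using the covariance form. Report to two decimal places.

Σσ²ᵢ = 1.56² + 1.70² + 1.59² + 0.81² = 8.5078
Covariances σ_ij = r_ij · s_i · s_j:
  σ(X1,X2) = 0.66 × 1.56 × 1.70 = 1.7503
  σ(X1,X3) = 0.24 × 1.56 × 1.59 = 0.5953
  σ(X1,X4) = 0.43 × 1.56 × 0.81 = 0.5433
  σ(X2,X3) = 0.25 × 1.70 × 1.59 = 0.6757
  σ(X2,X4) = 0.17 × 1.70 × 0.81 = 0.2341
  σ(X3,X4) = 0.30 × 1.59 × 0.81 = 0.3864
σ²_T = Σσ²ᵢ + 2·Σσ_ij = 8.5078 + 2 × 4.1851 = 16.8780
α = (4/3)·(1 − 8.5078/16.8780) = 0.66

α = 0.66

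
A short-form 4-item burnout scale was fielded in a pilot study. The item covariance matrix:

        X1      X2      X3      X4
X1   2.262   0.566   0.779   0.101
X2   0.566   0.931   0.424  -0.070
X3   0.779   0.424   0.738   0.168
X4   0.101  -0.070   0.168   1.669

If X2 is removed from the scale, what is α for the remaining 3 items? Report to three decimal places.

α = 0.465

Remaining items: X1, X3, X4 (k = 3).
Σσ²ᵢ = 2.262 + 0.738 + 1.669 = 4.669
Var(T) = 4.669 + 2 × 1.048 = 6.765
α (item deleted) = (3/2)·(1 − 4.669/6.765) = 0.465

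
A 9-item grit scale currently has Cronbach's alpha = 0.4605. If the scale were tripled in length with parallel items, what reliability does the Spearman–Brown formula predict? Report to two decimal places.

predicted reliability = 0.72

Length factor m = 3
α' = m·α / (1 + (m−1)·α)
   = 3 × 0.4605 / (1 + (3 − 1) × 0.4605)
   = 1.3815 / 1.9210 = 0.72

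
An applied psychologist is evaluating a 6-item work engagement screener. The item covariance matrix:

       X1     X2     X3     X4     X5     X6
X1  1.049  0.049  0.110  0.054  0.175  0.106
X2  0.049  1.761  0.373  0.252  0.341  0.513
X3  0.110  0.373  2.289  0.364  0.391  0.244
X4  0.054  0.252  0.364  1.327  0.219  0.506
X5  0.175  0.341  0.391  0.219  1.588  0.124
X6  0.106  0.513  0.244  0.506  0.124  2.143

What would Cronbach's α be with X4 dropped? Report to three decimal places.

Remaining items: X1, X2, X3, X5, X6 (k = 5).
ΣVar(i) = 1.049 + 1.761 + 2.289 + 1.588 + 2.143 = 8.830
σ²_T = 8.830 + 2 × 2.426 = 13.682
α (item deleted) = (5/4)·(1 − 8.830/13.682) = 0.443

Cronbach's α = 0.443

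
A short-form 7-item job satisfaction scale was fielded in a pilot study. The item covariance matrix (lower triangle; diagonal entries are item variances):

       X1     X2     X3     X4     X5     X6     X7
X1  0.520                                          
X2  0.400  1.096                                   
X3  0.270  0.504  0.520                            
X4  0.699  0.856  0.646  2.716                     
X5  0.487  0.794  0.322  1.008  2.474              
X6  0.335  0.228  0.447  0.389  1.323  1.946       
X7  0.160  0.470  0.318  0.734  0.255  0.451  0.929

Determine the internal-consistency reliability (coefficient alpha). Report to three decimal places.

α = 0.799

Σσᵢ² = 0.520 + 1.096 + 0.520 + 2.716 + 2.474 + 1.946 + 0.929 = 10.201
Sum of the distinct covariances = 11.096
σ²_T = 10.201 + 2 × 11.096 = 32.393
α = (k/(k−1))·(1 − Σσᵢ²/σ²_T) = (7/6)·(1 − 10.201/32.393) = 0.799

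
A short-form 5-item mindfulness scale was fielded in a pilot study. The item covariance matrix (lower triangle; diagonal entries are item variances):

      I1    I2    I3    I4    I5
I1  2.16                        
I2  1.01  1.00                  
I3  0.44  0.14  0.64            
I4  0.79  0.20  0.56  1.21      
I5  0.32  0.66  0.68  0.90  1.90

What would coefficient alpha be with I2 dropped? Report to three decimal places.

coefficient alpha = 0.740

Remaining items: I1, I3, I4, I5 (k = 4).
Σσ²ᵢ = 2.16 + 0.64 + 1.21 + 1.90 = 5.91
total variance = 5.91 + 2 × 3.69 = 13.29
α (item deleted) = (4/3)·(1 − 5.91/13.29) = 0.740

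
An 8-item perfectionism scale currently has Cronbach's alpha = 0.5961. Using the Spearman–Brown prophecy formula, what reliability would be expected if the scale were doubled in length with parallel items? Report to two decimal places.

Length factor m = 2
α' = m·α / (1 + (m−1)·α)
   = 2 × 0.5961 / (1 + (2 − 1) × 0.5961)
   = 1.1922 / 1.5961 = 0.75

predicted reliability = 0.75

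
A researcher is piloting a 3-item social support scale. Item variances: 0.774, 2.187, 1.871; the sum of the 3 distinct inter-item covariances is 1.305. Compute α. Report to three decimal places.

α = 0.526

sum of item variances = 0.774 + 2.187 + 1.871 = 4.832
Sum of distinct covariances = 1.305
total variance = sum of item variances + 2·Σcov = 4.832 + 2 × 1.305 = 7.442
α = (3/2)·(1 − 4.832/7.442) = 0.526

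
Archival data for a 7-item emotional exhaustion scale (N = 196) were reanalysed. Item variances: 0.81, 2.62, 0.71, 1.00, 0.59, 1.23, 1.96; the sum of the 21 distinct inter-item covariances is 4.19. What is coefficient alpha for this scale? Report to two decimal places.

Σσ²ᵢ = 0.81 + 2.62 + 0.71 + 1.00 + 0.59 + 1.23 + 1.96 = 8.92
Sum of distinct covariances = 4.19
σ²_total = Σσ²ᵢ + 2·Σcov = 8.92 + 2 × 4.19 = 17.30
α = (7/6)·(1 − 8.92/17.30) = 0.57

coefficient alpha = 0.57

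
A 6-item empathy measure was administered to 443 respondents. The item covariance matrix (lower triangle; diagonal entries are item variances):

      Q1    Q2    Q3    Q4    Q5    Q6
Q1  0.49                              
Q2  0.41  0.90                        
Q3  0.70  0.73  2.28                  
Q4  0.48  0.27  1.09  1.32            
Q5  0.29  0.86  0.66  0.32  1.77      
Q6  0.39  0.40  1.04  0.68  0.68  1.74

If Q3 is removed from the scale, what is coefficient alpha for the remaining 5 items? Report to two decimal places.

Remaining items: Q1, Q2, Q4, Q5, Q6 (k = 5).
Σσ²ᵢ = 0.49 + 0.90 + 1.32 + 1.77 + 1.74 = 6.22
σ²_total = 6.22 + 2 × 4.78 = 15.78
α (item deleted) = (5/4)·(1 − 6.22/15.78) = 0.76

α = 0.76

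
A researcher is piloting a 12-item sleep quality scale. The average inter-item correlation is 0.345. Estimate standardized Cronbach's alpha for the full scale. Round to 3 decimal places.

α = 0.863

Standardized α = k·r̄ / (1 + (k−1)·r̄) = 12 × 0.345 / (1 + 11 × 0.345)
  = 4.1400 / 4.7950 = 0.863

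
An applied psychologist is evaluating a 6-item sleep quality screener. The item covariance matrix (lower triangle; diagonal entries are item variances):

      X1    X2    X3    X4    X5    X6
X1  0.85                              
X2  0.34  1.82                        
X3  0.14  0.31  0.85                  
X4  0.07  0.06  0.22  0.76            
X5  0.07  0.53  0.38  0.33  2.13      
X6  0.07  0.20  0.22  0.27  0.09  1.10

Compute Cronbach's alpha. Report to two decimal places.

Cronbach's alpha = 0.56

ΣVar(i) = 0.85 + 1.82 + 0.85 + 0.76 + 2.13 + 1.10 = 7.51
Σ_{i<j} σ_ij = 3.30
Var(T) = 7.51 + 2 × 3.30 = 14.11
α = (k/(k−1))·(1 − ΣVar(i)/Var(T)) = (6/5)·(1 − 7.51/14.11) = 0.56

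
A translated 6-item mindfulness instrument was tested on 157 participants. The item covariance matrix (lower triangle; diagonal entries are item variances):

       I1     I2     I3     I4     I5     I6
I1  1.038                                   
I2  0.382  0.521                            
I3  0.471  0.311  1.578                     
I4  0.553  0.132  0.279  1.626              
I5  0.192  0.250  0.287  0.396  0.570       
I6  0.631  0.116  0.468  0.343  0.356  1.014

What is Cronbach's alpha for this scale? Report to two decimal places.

Cronbach's alpha = 0.74

sum of item variances = 1.038 + 0.521 + 1.578 + 1.626 + 0.570 + 1.014 = 6.347
Sum of off-diagonal covariances = 5.167
σ²_total = 6.347 + 2 × 5.167 = 16.681
α = (k/(k−1))·(1 − sum of item variances/σ²_total) = (6/5)·(1 − 6.347/16.681) = 0.74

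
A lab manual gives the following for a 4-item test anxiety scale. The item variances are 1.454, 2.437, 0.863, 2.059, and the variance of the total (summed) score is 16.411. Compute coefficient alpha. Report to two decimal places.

coefficient alpha = 0.78

ΣVar(i) = 1.454 + 2.437 + 0.863 + 2.059 = 6.813
α = (k/(k−1))·(1 − ΣVar(i)/Var(T)) = (4/3)·(1 − 6.813/16.411) = 0.78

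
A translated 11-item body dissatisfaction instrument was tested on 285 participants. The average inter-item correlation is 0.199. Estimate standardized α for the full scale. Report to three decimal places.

Standardized α = k·r̄ / (1 + (k−1)·r̄) = 11 × 0.199 / (1 + 10 × 0.199)
  = 2.1890 / 2.9900 = 0.732

standardized α = 0.732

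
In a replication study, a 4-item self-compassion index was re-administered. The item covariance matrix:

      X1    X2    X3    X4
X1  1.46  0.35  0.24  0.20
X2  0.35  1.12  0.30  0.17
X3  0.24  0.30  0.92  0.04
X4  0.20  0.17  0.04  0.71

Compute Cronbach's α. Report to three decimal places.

Σσᵢ² = 1.46 + 1.12 + 0.92 + 0.71 = 4.21
Sum of off-diagonal covariances = 1.30
σ²_T = 4.21 + 2 × 1.30 = 6.81
α = (k/(k−1))·(1 − Σσᵢ²/σ²_T) = (4/3)·(1 − 4.21/6.81) = 0.509

Cronbach's α = 0.509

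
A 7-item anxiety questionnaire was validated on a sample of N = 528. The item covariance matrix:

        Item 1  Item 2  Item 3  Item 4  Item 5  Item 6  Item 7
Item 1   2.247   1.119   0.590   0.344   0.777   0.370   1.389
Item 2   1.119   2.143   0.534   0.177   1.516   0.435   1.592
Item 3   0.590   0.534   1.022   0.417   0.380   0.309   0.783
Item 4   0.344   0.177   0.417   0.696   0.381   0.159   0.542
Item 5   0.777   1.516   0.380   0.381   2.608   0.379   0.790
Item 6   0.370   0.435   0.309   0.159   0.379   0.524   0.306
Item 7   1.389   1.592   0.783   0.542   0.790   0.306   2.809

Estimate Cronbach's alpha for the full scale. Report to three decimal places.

α = 0.803

Σσᵢ² = 2.247 + 2.143 + 1.022 + 0.696 + 2.608 + 0.524 + 2.809 = 12.049
Sum of off-diagonal covariances = 13.289
Var(T) = 12.049 + 2 × 13.289 = 38.627
α = (k/(k−1))·(1 − Σσᵢ²/Var(T)) = (7/6)·(1 − 12.049/38.627) = 0.803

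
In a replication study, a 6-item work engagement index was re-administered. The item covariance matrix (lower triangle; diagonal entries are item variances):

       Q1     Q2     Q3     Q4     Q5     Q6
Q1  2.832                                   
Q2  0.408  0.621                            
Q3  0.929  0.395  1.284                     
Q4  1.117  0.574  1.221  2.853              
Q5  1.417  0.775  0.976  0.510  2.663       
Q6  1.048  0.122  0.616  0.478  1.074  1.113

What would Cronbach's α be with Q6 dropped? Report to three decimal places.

Remaining items: Q1, Q2, Q3, Q4, Q5 (k = 5).
sum of item variances = 2.832 + 0.621 + 1.284 + 2.853 + 2.663 = 10.253
σ²_total = 10.253 + 2 × 8.322 = 26.897
α (item deleted) = (5/4)·(1 − 10.253/26.897) = 0.774

α = 0.774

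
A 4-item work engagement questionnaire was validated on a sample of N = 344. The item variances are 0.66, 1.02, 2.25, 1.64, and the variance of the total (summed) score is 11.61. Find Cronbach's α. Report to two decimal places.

Σσ²ᵢ = 0.66 + 1.02 + 2.25 + 1.64 = 5.57
α = (k/(k−1))·(1 − Σσ²ᵢ/Var(T)) = (4/3)·(1 − 5.57/11.61) = 0.69

Cronbach's α = 0.69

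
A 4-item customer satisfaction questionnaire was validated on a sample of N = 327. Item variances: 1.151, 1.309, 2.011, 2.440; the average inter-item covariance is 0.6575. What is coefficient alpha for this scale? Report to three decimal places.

α = 0.711

sum of item variances = 1.151 + 1.309 + 2.011 + 2.440 = 6.911
Sum of the 6 distinct covariances = 6 × 0.6575 = 3.9450
σ²_total = sum of item variances + 2·Σcov = 6.911 + 2 × 3.9450 = 14.8010
α = (4/3)·(1 − 6.911/14.8010) = 0.711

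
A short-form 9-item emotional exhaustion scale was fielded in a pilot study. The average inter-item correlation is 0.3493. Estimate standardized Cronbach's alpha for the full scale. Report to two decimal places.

Standardized α = k·r̄ / (1 + (k−1)·r̄) = 9 × 0.3493 / (1 + 8 × 0.3493)
  = 3.1437 / 3.7944 = 0.83

α = 0.83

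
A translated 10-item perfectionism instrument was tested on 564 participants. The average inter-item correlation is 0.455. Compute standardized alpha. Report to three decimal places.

standardized alpha = 0.893

Standardized α = k·r̄ / (1 + (k−1)·r̄) = 10 × 0.455 / (1 + 9 × 0.455)
  = 4.5500 / 5.0950 = 0.893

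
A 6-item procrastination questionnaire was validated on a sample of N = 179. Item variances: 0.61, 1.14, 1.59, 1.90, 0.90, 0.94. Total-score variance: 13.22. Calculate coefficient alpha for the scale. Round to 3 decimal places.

α = 0.557

Σσᵢ² = 0.61 + 1.14 + 1.59 + 1.90 + 0.90 + 0.94 = 7.08
α = (k/(k−1))·(1 − Σσᵢ²/σ²_T) = (6/5)·(1 − 7.08/13.22) = 0.557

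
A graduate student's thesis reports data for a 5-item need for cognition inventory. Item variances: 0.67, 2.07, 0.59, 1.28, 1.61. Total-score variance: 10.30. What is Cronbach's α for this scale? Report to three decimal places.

α = 0.495

sum of item variances = 0.67 + 2.07 + 0.59 + 1.28 + 1.61 = 6.22
α = (k/(k−1))·(1 − sum of item variances/σ²_total) = (5/4)·(1 − 6.22/10.30) = 0.495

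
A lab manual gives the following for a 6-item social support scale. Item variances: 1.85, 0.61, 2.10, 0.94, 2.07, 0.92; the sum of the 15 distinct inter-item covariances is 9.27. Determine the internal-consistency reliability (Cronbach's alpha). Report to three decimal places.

sum of item variances = 1.85 + 0.61 + 2.10 + 0.94 + 2.07 + 0.92 = 8.49
Sum of distinct covariances = 9.27
total variance = sum of item variances + 2·Σcov = 8.49 + 2 × 9.27 = 27.03
α = (6/5)·(1 − 8.49/27.03) = 0.823

Cronbach's alpha = 0.823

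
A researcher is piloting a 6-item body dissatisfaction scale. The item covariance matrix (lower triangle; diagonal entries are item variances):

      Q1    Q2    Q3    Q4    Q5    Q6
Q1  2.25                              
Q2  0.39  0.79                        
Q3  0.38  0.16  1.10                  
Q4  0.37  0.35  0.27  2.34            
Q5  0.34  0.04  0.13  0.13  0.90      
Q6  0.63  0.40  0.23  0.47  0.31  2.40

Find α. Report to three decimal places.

ΣVar(i) = 2.25 + 0.79 + 1.10 + 2.34 + 0.90 + 2.40 = 9.78
Σ_{i<j} σ_ij = 4.60
total variance = 9.78 + 2 × 4.60 = 18.98
α = (k/(k−1))·(1 − ΣVar(i)/total variance) = (6/5)·(1 − 9.78/18.98) = 0.582

α = 0.582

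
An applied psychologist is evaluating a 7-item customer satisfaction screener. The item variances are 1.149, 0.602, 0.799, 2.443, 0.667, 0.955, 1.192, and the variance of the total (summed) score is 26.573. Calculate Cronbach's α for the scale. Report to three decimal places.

sum of item variances = 1.149 + 0.602 + 0.799 + 2.443 + 0.667 + 0.955 + 1.192 = 7.807
α = (k/(k−1))·(1 − sum of item variances/σ²_total) = (7/6)·(1 − 7.807/26.573) = 0.824

α = 0.824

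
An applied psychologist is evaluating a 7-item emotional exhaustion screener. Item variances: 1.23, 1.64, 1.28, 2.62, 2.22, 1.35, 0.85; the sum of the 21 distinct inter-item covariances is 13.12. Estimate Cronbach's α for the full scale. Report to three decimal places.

α = 0.818

sum of item variances = 1.23 + 1.64 + 1.28 + 2.62 + 2.22 + 1.35 + 0.85 = 11.19
Sum of distinct covariances = 13.12
Var(T) = sum of item variances + 2·Σcov = 11.19 + 2 × 13.12 = 37.43
α = (7/6)·(1 − 11.19/37.43) = 0.818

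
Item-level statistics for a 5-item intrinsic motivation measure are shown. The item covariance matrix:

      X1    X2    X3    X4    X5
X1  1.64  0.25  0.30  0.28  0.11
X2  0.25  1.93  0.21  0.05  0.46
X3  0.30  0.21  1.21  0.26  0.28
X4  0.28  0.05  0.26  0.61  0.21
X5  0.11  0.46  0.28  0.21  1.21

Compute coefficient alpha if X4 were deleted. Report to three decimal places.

Remaining items: X1, X2, X3, X5 (k = 4).
sum of item variances = 1.64 + 1.93 + 1.21 + 1.21 = 5.99
total variance = 5.99 + 2 × 1.61 = 9.21
α (item deleted) = (4/3)·(1 − 5.99/9.21) = 0.466

α = 0.466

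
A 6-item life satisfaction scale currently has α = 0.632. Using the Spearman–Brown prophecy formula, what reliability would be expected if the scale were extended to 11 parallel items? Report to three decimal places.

Length factor m = 11/6 = 1.8333
α' = m·α / (1 + (m−1)·α)
   = 11/6 × 0.632 / (1 + (11/6 − 1) × 0.632)
   = 1.1587 / 1.5267 = 0.759

predicted reliability = 0.759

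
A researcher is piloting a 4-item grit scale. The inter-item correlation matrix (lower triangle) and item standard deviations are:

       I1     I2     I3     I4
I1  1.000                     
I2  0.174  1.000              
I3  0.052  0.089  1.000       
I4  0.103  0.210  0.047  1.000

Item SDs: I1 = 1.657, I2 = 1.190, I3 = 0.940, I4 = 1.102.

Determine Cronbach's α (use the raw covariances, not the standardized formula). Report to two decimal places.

Σσ²ᵢ = 1.657² + 1.190² + 0.940² + 1.102² = 6.2598
Covariances σ_ij = r_ij · s_i · s_j:
  σ(I1,I2) = 0.174 × 1.657 × 1.190 = 0.3431
  σ(I1,I3) = 0.052 × 1.657 × 0.940 = 0.0810
  σ(I1,I4) = 0.103 × 1.657 × 1.102 = 0.1881
  σ(I2,I3) = 0.089 × 1.190 × 0.940 = 0.0996
  σ(I2,I4) = 0.210 × 1.190 × 1.102 = 0.2754
  σ(I3,I4) = 0.047 × 0.940 × 1.102 = 0.0487
σ²_T = Σσ²ᵢ + 2·Σσ_ij = 6.2598 + 2 × 1.0359 = 8.3316
α = (4/3)·(1 − 6.2598/8.3316) = 0.33

α = 0.33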